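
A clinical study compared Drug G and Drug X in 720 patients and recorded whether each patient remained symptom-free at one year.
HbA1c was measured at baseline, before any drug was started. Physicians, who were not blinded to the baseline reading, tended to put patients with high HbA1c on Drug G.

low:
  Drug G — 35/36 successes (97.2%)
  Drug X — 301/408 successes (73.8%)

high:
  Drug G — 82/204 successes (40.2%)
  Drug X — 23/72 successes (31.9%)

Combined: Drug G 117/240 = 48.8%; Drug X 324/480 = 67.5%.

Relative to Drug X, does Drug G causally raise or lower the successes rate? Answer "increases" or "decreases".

HbA1c differs across drugs for reasons unrelated to any effect of the drug itself, and it separately predicts the outcome — a classic confounder. We must compare within HbA1c levels.
Within each level — low: 97.2% vs 73.8%; high: 40.2% vs 31.9% — Drug G is higher every time.

increases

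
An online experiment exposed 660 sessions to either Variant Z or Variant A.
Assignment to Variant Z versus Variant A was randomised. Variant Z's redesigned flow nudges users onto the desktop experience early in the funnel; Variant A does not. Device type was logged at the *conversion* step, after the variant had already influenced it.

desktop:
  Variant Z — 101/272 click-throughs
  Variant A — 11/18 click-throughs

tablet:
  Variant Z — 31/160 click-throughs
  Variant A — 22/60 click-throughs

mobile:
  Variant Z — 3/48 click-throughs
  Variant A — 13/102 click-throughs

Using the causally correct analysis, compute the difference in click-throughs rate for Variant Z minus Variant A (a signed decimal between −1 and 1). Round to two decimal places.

Stratifying would compare variants among sessions the variants themselves sorted into device type groups — a form of selection on an intermediate. The unconditioned pooled rates give the total causal effect.
The causal difference is the pooled difference: 0.281 − 0.256 = +0.026.

+0.03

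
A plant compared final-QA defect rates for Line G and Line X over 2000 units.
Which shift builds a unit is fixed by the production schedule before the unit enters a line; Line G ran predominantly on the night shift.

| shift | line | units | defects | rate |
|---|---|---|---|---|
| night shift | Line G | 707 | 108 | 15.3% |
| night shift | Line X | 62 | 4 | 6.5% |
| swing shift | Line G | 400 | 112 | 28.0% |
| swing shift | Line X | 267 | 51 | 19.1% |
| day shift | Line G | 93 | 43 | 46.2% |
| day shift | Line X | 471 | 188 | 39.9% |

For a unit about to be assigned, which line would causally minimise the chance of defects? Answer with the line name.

The shift-specific comparison favours Line X throughout, but the pooled figures favour Line G. The question is whether to condition on shift.
Since shift is a pre-existing factor (not a product of the line) and it affects the outcome on its own, it is a confounder. The stratified rates, not the pooled rate, identify the causal effect.
Within each level — night shift: 15.3% vs 6.5%; swing shift: 28.0% vs 19.1%; day shift: 46.2% vs 39.9% — Line X is lower every time.

Line X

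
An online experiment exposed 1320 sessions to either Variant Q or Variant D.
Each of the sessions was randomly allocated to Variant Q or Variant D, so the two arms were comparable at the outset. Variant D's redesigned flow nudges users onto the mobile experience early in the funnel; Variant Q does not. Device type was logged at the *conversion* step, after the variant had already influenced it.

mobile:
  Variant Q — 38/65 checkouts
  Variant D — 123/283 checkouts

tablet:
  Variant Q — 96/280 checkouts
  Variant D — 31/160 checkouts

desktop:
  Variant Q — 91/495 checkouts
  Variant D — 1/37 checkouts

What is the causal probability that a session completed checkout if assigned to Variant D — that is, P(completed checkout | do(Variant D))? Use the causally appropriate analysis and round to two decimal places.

Within every device type level Variant Q has the higher rate, yet pooled Variant D does — Simpson's reversal.
Stratifying would compare variants among sessions the variants themselves sorted into device type groups — a form of selection on an intermediate. The unconditioned pooled rates give the total causal effect.
So P(outcome | do(Variant D)) is just the pooled rate for Variant D: 155/480 = 0.323.

0.32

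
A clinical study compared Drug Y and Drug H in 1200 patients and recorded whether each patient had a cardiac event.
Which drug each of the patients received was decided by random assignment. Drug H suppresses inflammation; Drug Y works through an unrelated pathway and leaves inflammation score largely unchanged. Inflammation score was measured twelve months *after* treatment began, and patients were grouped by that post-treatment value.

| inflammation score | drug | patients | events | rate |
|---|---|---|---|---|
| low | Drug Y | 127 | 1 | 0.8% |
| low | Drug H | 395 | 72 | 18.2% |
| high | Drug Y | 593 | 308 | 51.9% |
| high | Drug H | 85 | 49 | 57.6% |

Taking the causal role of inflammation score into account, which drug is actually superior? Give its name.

Drug H

The stratified and pooled comparisons disagree (Drug Y wins within each inflammation score; Drug H wins overall), so the answer turns on the causal role of inflammation score.
Inflammation score here is a post-treatment variable shaped by the drug; conditioning on it would introduce bias rather than remove it. The overall comparison is the causal one.
Pooled: Drug Y 42.9% vs Drug H 25.2%; Drug H is lower overall.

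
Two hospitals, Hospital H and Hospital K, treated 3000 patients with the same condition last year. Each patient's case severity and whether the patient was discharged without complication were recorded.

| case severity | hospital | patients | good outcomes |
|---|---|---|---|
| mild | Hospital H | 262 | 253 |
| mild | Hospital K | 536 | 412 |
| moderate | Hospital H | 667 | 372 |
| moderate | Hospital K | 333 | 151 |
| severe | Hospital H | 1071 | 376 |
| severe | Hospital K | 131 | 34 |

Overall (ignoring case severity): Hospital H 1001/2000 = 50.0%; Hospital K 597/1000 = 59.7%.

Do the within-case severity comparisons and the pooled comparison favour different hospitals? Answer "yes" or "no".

yes

Within each case severity level (mild 96.6% vs 76.9%; moderate 55.8% vs 45.3%; severe 35.1% vs 26.0%), Hospital H has the higher rate every time. Pooled: 50.0% vs 59.7% — Hospital K has the higher rate overall. The two comparisons disagree.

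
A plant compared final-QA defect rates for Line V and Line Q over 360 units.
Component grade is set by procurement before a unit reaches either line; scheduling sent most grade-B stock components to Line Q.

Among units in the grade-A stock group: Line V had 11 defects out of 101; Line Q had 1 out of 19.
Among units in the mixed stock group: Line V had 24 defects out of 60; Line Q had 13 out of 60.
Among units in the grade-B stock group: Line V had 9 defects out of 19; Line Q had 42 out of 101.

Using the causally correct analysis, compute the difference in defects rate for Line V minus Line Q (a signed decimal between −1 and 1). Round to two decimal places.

The stratified and pooled comparisons disagree (Line Q wins within each component grade; Line V wins overall), so the answer turns on the causal role of component grade.
Here component grade is a common cause — it drives both which line a case falls under and the outcome. The crude comparison mixes populations; the stratum-specific rates are the causally relevant ones.
Adjusting over the population distribution of component grade: 0.333·(0.109−0.053) + 0.333·(0.400−0.217) + 0.333·(0.474−0.416) = +0.099.

+0.10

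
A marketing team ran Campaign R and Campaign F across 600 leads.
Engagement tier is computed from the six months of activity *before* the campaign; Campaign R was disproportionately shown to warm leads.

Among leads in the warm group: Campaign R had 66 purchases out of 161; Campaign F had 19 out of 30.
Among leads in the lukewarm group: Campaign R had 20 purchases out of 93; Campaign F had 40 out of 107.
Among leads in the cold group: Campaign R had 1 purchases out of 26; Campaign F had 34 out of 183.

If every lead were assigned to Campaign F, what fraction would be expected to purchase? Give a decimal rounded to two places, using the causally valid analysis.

Since engagement tier is a pre-existing factor (not a product of the campaign) and it affects the outcome on its own, it is a confounder. The stratified rates, not the pooled rate, identify the causal effect.
Standardising Campaign F to the population engagement tier mix: 0.318·19/30 + 0.333·40/107 + 0.348·34/183 = 0.391.

0.39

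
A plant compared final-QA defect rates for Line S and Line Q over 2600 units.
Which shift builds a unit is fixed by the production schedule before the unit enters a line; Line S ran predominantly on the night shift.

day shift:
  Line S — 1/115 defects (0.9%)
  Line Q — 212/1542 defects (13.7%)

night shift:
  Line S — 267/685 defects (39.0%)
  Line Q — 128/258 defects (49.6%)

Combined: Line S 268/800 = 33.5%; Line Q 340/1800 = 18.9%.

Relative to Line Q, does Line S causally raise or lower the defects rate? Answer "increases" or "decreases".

decreases

Shift is set before the line has any effect — it is not caused by the line — and it independently drives the outcome. That makes it a confounder, so the causal comparison is within shift levels.
Within each level — day shift: 0.9% vs 13.7%; night shift: 39.0% vs 49.6% — Line S is lower every time.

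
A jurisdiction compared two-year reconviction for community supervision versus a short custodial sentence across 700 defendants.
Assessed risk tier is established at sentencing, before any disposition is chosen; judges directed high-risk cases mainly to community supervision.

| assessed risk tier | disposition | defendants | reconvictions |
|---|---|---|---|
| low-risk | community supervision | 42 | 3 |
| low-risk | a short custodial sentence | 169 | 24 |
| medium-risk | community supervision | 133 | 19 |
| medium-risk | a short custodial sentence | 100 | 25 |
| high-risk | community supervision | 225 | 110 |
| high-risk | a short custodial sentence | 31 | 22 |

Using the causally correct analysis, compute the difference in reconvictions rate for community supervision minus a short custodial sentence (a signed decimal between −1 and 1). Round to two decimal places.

-0.14

The imbalance in assessed risk tier arose from how defendants were allocated, not from anything the disposition did; and assessed risk tier independently affects the outcome. The pooled gap is confounded — condition on assessed risk tier.
Adjusting over the population distribution of assessed risk tier: 0.301·(0.071−0.142) + 0.333·(0.143−0.250) + 0.366·(0.489−0.710) = -0.138.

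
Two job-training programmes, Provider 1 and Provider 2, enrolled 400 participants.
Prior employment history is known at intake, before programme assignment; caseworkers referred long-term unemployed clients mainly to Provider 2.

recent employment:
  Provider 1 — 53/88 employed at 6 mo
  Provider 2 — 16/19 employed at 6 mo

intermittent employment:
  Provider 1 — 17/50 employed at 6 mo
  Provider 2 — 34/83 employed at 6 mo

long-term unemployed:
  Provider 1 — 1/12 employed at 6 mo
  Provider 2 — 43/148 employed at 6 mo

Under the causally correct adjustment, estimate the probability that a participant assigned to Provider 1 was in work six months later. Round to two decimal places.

0.31

The stratified and pooled comparisons disagree (Provider 2 wins within each prior employment history; Provider 1 wins overall), so the answer turns on the causal role of prior employment history.
Since prior employment history is a pre-existing factor (not a product of the programme) and it affects the outcome on its own, it is a confounder. The stratified rates, not the pooled rate, identify the causal effect.
Standardising Provider 1 to the population prior employment history mix: 0.268·53/88 + 0.333·17/50 + 0.400·1/12 = 0.307.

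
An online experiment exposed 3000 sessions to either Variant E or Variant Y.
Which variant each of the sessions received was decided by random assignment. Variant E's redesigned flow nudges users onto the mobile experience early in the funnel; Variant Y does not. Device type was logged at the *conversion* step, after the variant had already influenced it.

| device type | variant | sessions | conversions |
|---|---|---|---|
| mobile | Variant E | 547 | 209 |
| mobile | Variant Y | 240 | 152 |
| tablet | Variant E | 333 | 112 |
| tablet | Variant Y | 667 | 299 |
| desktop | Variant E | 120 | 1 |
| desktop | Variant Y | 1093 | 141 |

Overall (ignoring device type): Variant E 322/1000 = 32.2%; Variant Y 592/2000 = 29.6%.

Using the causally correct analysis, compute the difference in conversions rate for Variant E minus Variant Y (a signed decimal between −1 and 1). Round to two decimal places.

+0.03

The stratified and pooled comparisons disagree (Variant Y wins within each device type; Variant E wins overall), so the answer turns on the causal role of device type.
Device type is downstream of the variant. One should not condition on a consequence of treatment, so the overall rates are the right comparison.
The causal difference is the pooled difference: 0.322 − 0.296 = +0.026.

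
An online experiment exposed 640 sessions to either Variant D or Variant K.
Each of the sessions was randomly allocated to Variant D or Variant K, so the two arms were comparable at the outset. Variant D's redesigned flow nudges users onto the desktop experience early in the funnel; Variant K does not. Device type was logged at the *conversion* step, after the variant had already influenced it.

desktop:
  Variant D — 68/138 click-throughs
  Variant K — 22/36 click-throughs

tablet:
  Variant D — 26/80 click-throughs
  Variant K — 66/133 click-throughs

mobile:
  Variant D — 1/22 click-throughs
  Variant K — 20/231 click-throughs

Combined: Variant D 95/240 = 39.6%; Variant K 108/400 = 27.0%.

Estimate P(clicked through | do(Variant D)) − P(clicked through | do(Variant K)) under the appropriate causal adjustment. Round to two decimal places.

The distribution of device type is itself part of what the variant does — it is an intermediate outcome. Holding it fixed would remove that part of the effect; the total effect is the pooled difference.
The causal difference is the pooled difference: 0.396 − 0.270 = +0.126.

+0.13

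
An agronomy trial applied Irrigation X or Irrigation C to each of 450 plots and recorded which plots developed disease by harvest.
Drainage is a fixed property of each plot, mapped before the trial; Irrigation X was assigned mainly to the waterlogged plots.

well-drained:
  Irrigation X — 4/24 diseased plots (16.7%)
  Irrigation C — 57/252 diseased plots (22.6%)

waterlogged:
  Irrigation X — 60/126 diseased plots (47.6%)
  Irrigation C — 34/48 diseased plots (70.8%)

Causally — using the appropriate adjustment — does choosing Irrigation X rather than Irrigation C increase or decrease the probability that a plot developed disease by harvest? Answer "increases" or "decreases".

Field drainage satisfies the back-door criterion: it is not a descendant of the irrigation, and it blocks the spurious path from irrigation to outcome. Adjusting for it (i.e., using the within-field drainage rates) gives the causal effect.
Within each level — well-drained: 16.7% vs 22.6%; waterlogged: 47.6% vs 70.8% — Irrigation X is lower every time.

decreases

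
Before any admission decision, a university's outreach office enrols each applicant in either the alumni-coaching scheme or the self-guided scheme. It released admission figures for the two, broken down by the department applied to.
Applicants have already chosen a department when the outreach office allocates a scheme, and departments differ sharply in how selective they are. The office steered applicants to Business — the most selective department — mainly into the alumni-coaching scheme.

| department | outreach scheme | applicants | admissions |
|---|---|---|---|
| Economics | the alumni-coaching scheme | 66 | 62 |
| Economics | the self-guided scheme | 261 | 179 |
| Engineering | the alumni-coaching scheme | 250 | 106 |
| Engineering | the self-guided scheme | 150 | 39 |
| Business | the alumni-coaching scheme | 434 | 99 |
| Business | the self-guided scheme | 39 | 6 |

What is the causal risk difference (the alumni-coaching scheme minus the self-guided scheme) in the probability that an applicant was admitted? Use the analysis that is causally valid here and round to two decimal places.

+0.15

the alumni-coaching scheme is higher inside every department stratum but the self-guided scheme is higher in aggregate. Whether to stratify depends on how department relates to the outreach scheme.
The imbalance in department arose from how applicants were allocated, not from anything the outreach scheme did; and department independently affects the outcome. The pooled gap is confounded — condition on department.
Adjusting over the population distribution of department: 0.273·(0.939−0.686) + 0.333·(0.424−0.260) + 0.394·(0.228−0.154) = +0.153.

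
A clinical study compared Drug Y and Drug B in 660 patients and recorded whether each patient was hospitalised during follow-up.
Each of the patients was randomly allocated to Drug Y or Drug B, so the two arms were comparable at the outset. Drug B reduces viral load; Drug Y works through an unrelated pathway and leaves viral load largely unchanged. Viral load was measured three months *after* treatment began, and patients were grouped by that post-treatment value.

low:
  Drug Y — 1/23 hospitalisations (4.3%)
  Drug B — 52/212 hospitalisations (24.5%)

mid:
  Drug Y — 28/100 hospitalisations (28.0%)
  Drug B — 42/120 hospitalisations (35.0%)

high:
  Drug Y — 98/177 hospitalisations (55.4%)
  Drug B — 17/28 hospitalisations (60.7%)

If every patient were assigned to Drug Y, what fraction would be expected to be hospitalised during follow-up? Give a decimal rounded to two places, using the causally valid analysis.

Viral load lies on the pathway drug → viral load → outcome, so adjusting for it blocks the indirect effect. For the total causal effect of drug, use the unadjusted pooled rates.
So P(outcome | do(Drug Y)) is just the pooled rate for Drug Y: 127/300 = 0.423.

0.42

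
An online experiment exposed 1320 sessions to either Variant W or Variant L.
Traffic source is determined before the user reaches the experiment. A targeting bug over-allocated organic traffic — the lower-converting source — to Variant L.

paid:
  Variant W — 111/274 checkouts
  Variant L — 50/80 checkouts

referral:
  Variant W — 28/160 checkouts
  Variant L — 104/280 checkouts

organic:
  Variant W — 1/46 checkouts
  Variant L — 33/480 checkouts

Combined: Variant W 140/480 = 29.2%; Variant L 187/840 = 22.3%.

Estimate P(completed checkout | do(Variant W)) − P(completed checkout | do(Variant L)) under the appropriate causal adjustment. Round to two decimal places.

The traffic source-specific comparison favours Variant L throughout, but the pooled figures favour Variant W. The question is whether to condition on traffic source.
Nothing the variant does changes traffic source; the imbalance is an allocation artefact. With traffic source also predicting the outcome, the pooled figure is confounded, and the within-stratum comparison is the causal one.
Adjusting over the population distribution of traffic source: 0.268·(0.405−0.625) + 0.333·(0.175−0.371) + 0.398·(0.022−0.069) = -0.143.

-0.14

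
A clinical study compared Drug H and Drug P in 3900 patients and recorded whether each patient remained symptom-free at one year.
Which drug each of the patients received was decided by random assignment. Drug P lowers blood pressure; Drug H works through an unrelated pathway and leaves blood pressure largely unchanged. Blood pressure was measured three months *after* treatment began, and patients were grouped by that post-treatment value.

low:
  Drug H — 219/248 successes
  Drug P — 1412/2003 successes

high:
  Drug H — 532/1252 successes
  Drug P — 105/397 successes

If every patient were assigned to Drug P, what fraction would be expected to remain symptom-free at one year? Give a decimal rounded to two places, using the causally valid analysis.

0.63

Drug H is higher inside every blood pressure stratum but Drug P is higher in aggregate. Whether to stratify depends on how blood pressure relates to the drug.
Blood pressure is recorded after the drug and is itself shifted by it — it sits on the causal path from drug to outcome. Conditioning on a mediator would strip out part of the effect we want; the pooled comparison gives the total causal effect.
So P(outcome | do(Drug P)) is just the pooled rate for Drug P: 1517/2400 = 0.632.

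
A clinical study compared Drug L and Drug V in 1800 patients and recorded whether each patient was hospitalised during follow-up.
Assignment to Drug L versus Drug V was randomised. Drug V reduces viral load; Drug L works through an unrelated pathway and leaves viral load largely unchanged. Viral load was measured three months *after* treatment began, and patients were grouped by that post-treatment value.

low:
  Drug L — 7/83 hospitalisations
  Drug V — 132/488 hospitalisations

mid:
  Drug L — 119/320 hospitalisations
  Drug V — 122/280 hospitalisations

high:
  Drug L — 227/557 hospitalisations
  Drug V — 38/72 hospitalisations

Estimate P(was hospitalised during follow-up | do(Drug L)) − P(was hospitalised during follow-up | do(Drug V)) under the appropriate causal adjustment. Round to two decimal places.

Viral load lies on the pathway drug → viral load → outcome, so adjusting for it blocks the indirect effect. For the total causal effect of drug, use the unadjusted pooled rates.
The causal difference is the pooled difference: 0.368 − 0.348 = +0.020.

+0.02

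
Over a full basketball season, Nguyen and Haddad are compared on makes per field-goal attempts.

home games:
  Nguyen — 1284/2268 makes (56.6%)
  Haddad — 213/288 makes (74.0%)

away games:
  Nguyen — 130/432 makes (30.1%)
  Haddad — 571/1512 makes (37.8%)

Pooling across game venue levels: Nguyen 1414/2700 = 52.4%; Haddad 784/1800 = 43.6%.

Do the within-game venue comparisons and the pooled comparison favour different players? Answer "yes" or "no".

yes

Within each game venue level (home games 56.6% vs 74.0%; away games 30.1% vs 37.8%), Haddad has the higher rate every time. Pooled: 52.4% vs 43.6% — Nguyen has the higher rate overall. The two comparisons disagree.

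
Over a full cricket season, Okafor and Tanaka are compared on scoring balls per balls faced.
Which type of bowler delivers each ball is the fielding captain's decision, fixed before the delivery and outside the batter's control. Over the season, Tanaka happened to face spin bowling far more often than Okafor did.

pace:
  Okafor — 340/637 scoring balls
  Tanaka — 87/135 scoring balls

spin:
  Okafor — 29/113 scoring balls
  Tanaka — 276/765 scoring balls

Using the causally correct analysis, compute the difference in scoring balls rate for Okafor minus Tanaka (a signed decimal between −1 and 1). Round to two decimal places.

-0.11

Tanaka is higher inside every bowling type stratum but Okafor is higher in aggregate. Whether to stratify depends on how bowling type relates to the player.
Bowling type is set before the player has any effect — it is not caused by the player — and it independently drives the outcome. That makes it a confounder, so the causal comparison is within bowling type levels.
Adjusting over the population distribution of bowling type: 0.468·(0.534−0.644) + 0.532·(0.257−0.361) = -0.107.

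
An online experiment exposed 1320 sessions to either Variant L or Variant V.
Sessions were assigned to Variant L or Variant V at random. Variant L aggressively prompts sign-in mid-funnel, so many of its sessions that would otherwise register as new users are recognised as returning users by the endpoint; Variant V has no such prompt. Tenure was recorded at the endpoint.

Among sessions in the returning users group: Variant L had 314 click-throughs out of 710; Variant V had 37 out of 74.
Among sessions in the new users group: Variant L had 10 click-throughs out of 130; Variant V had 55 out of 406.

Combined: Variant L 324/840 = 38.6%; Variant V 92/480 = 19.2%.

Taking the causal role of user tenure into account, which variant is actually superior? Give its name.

The distribution of user tenure is itself part of what the variant does — it is an intermediate outcome. Holding it fixed would remove that part of the effect; the total effect is the pooled difference.
Pooled: Variant L 38.6% vs Variant V 19.2%; Variant L is higher overall.

Variant L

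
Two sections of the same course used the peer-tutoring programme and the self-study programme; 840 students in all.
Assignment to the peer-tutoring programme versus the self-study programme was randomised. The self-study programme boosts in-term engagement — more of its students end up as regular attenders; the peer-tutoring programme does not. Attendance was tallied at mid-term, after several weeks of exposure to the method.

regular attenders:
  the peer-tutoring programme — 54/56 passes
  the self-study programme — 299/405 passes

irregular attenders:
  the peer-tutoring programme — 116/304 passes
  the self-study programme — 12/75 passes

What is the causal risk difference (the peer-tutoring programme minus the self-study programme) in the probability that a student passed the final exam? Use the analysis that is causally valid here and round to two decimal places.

Mid-term attendance is downstream of the teaching method. One should not condition on a consequence of treatment, so the overall rates are the right comparison.
The causal difference is the pooled difference: 0.472 − 0.648 = -0.176.

-0.18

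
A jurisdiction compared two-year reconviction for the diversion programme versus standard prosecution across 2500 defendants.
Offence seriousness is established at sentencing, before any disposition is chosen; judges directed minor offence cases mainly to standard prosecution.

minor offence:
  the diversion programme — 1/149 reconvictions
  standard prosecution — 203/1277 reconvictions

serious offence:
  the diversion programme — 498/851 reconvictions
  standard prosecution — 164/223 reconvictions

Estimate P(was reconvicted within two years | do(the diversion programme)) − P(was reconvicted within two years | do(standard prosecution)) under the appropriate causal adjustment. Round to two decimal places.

the diversion programme is lower inside every offence seriousness stratum but standard prosecution is lower in aggregate. Whether to stratify depends on how offence seriousness relates to the disposition.
Since offence seriousness is a pre-existing factor (not a product of the disposition) and it affects the outcome on its own, it is a confounder. The stratified rates, not the pooled rate, identify the causal effect.
Adjusting over the population distribution of offence seriousness: 0.570·(0.007−0.159) + 0.430·(0.585−0.735) = -0.151.

-0.15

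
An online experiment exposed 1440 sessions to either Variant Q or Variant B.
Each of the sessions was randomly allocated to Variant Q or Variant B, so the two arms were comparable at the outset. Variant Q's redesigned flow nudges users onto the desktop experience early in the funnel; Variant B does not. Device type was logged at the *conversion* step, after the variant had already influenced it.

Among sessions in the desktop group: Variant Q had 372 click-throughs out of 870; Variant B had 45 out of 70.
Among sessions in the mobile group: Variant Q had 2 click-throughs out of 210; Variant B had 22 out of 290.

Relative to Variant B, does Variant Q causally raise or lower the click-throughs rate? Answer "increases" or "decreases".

The stratified and pooled comparisons disagree (Variant B wins within each device type; Variant Q wins overall), so the answer turns on the causal role of device type.
Device type is downstream of the variant. One should not condition on a consequence of treatment, so the overall rates are the right comparison.
Pooled: Variant Q 34.6% vs Variant B 18.6%; Variant Q is higher overall.

increases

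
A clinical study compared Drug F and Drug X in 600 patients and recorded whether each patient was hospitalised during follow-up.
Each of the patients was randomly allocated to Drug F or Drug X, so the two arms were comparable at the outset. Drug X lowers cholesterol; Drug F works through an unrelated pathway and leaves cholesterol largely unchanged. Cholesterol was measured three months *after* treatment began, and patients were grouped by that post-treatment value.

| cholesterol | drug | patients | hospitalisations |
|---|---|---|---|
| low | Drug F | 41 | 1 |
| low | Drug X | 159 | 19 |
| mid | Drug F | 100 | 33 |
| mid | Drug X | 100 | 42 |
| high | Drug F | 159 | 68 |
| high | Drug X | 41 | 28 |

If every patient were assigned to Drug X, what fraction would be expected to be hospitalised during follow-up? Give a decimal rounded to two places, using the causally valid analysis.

0.30

Cholesterol is downstream of the drug. One should not condition on a consequence of treatment, so the overall rates are the right comparison.
So P(outcome | do(Drug X)) is just the pooled rate for Drug X: 89/300 = 0.297.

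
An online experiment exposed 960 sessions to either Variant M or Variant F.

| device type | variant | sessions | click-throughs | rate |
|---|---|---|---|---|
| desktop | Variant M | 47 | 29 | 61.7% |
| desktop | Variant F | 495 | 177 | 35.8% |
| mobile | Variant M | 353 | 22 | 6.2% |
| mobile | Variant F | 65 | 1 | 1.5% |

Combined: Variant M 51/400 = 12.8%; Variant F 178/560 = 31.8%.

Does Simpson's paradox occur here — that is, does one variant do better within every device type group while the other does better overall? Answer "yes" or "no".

Within each device type level (desktop 61.7% vs 35.8%; mobile 6.2% vs 1.5%), Variant M has the higher rate every time. Pooled: 12.8% vs 31.8% — Variant F has the higher rate overall. The two comparisons disagree.

yes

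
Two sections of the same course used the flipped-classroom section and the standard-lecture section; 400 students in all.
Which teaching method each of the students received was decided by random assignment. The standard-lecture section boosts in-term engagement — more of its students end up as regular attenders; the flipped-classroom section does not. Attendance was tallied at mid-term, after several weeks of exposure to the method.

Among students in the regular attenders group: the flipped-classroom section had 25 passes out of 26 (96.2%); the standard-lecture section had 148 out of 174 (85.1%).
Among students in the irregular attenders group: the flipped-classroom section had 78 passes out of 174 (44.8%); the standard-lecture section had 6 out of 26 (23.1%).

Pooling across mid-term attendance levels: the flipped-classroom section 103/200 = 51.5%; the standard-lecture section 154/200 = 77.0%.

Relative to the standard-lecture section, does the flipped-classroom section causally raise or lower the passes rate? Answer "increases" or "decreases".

Within every mid-term attendance level the flipped-classroom section has the higher rate, yet pooled the standard-lecture section does — Simpson's reversal.
Mid-term attendance is downstream of the teaching method. One should not condition on a consequence of treatment, so the overall rates are the right comparison.
Pooled: the flipped-classroom section 51.5% vs the standard-lecture section 77.0%; the standard-lecture section is higher overall.

decreases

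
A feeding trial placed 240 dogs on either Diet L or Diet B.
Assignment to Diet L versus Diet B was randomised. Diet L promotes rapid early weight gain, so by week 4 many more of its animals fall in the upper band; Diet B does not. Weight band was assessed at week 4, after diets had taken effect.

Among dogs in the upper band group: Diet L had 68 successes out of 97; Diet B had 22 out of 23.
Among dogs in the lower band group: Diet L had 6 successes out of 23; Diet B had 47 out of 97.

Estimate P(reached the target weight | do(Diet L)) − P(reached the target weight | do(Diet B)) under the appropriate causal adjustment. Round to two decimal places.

The distribution of week-4 weight band is itself part of what the diet does — it is an intermediate outcome. Holding it fixed would remove that part of the effect; the total effect is the pooled difference.
The causal difference is the pooled difference: 0.617 − 0.575 = +0.042.

+0.04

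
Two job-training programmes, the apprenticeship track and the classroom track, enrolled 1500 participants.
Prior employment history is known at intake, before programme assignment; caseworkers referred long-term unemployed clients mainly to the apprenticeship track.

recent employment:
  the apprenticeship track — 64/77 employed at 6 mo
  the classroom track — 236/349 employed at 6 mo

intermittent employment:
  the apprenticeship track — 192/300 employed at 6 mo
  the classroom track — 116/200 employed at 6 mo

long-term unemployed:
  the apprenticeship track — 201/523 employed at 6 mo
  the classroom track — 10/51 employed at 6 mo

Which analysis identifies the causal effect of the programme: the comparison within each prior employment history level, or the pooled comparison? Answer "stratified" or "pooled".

Since prior employment history is a pre-existing factor (not a product of the programme) and it affects the outcome on its own, it is a confounder. The stratified rates, not the pooled rate, identify the causal effect.
Within each level — recent employment: 83.1% vs 67.6%; intermittent employment: 64.0% vs 58.0%; long-term unemployed: 38.4% vs 19.6% — the apprenticeship track is higher every time.

stratified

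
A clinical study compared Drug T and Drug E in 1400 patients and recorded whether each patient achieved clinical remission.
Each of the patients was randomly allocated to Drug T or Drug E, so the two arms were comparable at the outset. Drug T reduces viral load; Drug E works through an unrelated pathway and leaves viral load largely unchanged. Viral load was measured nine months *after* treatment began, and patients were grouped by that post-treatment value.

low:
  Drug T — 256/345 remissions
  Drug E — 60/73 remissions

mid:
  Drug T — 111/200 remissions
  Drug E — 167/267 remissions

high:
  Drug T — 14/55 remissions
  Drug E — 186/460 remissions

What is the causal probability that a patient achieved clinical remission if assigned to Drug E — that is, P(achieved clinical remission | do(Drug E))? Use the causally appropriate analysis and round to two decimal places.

Within every viral load level Drug E has the higher rate, yet pooled Drug T does — Simpson's reversal.
Viral load here is a post-treatment variable shaped by the drug; conditioning on it would introduce bias rather than remove it. The overall comparison is the causal one.
So P(outcome | do(Drug E)) is just the pooled rate for Drug E: 413/800 = 0.516.

0.52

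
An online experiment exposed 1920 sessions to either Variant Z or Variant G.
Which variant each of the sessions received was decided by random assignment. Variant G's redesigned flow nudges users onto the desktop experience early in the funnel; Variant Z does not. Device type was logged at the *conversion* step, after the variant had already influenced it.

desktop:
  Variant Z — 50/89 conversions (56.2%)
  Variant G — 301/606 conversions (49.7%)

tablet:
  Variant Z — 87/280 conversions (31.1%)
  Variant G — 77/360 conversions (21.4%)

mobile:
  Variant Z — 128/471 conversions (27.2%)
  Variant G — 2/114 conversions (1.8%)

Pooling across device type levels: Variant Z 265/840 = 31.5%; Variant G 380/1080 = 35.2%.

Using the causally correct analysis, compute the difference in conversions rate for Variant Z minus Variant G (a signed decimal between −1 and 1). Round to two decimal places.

Device type is downstream of the variant. One should not condition on a consequence of treatment, so the overall rates are the right comparison.
The causal difference is the pooled difference: 0.315 − 0.352 = -0.036.

-0.04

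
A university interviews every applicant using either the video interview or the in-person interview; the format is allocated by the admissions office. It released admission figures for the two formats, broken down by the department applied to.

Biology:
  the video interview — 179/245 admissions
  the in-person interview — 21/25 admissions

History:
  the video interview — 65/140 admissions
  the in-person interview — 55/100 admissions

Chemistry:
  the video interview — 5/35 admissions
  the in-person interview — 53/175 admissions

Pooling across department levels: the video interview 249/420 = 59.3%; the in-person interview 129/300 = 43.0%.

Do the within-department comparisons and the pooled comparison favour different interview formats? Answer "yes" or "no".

Within each department level (Biology 73.1% vs 84.0%; History 46.4% vs 55.0%; Chemistry 14.3% vs 30.3%), the in-person interview has the higher rate every time. Pooled: 59.3% vs 43.0% — the video interview has the higher rate overall. The two comparisons disagree.

yes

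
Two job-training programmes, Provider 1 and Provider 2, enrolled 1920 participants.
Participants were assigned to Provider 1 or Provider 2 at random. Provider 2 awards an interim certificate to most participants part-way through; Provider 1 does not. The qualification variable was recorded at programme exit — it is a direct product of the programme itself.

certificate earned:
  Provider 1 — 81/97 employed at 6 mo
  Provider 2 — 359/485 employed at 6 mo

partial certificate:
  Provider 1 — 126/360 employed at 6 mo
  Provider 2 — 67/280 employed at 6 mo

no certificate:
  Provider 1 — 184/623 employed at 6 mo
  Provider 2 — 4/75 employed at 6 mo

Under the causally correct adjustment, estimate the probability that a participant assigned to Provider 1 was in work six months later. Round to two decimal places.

Because the programme influences qualification attained during the programme, qualification attained during the programme is a post-treatment mediator, not a confounder. Stratifying on it would bias the estimate; the causal effect is the crude pooled difference.
So P(outcome | do(Provider 1)) is just the pooled rate for Provider 1: 391/1080 = 0.362.

0.36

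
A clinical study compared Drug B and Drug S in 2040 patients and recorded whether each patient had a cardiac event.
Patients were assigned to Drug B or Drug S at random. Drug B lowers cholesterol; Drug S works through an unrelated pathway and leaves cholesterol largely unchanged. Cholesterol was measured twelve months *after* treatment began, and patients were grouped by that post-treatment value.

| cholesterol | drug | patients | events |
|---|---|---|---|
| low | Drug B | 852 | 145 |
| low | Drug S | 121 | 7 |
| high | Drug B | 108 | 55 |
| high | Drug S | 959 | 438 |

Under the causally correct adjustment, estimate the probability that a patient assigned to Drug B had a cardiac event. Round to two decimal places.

The stratified and pooled comparisons disagree (Drug S wins within each cholesterol; Drug B wins overall), so the answer turns on the causal role of cholesterol.
Cholesterol here is a post-treatment variable shaped by the drug; conditioning on it would introduce bias rather than remove it. The overall comparison is the causal one.
So P(outcome | do(Drug B)) is just the pooled rate for Drug B: 200/960 = 0.208.

0.21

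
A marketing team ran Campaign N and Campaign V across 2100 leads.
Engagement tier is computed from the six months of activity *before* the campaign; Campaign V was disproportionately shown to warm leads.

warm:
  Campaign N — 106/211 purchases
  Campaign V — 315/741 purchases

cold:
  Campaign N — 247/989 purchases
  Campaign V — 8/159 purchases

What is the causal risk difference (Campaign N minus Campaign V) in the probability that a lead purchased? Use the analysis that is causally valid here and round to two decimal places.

Engagement tier differs across campaigns for reasons unrelated to any effect of the campaign itself, and it separately predicts the outcome — a classic confounder. We must compare within engagement tier levels.
Adjusting over the population distribution of engagement tier: 0.453·(0.502−0.425) + 0.547·(0.250−0.050) = +0.144.

+0.14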